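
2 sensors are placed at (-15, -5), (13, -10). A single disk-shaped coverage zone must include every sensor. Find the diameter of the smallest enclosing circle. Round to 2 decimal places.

The smallest circle enclosing two points has them as diameter endpoints.
Centre = midpoint = (-1, -7.5); r² = |(-15, -5)−(13, -10)|²/4 = 809/4 = 202.25.
Diameter = 2r = 2√(202.25) ≈ 28.44.

28.44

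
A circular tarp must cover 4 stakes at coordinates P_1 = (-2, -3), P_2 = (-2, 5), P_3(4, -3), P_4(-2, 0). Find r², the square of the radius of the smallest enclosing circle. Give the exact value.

By Welzl's lemma the MEC is supported by two points (diametrically opposite) or three points (on a circumcircle).
The farthest pair is P_2–P_3 with squared distance 100. The circle on this segment as diameter has centre (1, 1) and r² = 100/4 = 25.
Check P_1: distance² to centre = 25 ≤ 25, so it lies inside.
All remaining points lie in this disk, and no smaller disk contains both endpoints, so this is the minimum enclosing circle.

25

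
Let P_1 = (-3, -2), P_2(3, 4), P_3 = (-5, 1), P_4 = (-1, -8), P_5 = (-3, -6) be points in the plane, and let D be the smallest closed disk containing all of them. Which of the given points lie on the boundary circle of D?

The minimum enclosing circle is determined by three boundary points: P_2, P_3, P_4.
Their circumcentre is (9/14, -79/42) with r² = 35405/882.
The farthest remaining point P_5 is at distance² 26669/882 ≤ 35405/882.
The points at distance exactly r from the centre are P_2, P_3, P_4 — 3 points.

P_2, P_3, P_4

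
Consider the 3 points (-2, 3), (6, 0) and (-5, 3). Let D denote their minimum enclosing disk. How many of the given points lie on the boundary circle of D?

Call the three points A, B, C in the order given.
Side lengths²: AB² = 73, AC² = 9, BC² = 130.
Since BC² = 130 ≥ 73 + 9 = 82, the angle opposite BC is not acute, so the smallest enclosing circle has BC as diameter.
Centre = midpoint of BC = (0.5, 1.5), r² = 130/4 = 32.5.
The points at distance exactly r from the centre are (6, 0), (-5, 3) — 2 points.

2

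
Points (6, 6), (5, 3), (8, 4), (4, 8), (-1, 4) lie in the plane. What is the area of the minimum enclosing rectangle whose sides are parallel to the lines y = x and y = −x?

40.5

In coordinates u = x + y, v = x − y the rectangle is axis-aligned; the map (x,y)→(u,v) scales areas by 2.
u-values: 12, 8, 12, 12, 3; range = 12 − 3 = 9.
v-values: 0, 2, 4, -4, -5; range = 4 − (-5) = 9.
Area = (9 × 9) / 2 = 40.5.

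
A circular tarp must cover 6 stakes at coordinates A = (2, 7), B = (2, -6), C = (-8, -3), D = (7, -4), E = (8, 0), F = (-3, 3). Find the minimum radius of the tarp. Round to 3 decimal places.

The minimum enclosing circle of a finite set is fixed by two of the points (as a diameter) or three (as a circumcircle).
The minimum enclosing circle is determined by three boundary points: A, C, E.
Their circumcentre is (-3/26, -23/26) with r² = 22525/338.
The farthest remaining point D is at distance² 20393/338 ≤ 22525/338.
r = √(22525/338) ≈ 8.163.

8.163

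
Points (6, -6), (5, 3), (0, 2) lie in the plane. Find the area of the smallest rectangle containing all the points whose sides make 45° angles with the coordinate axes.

In coordinates u = x + y, v = x − y the rectangle is axis-aligned; the map (x,y)→(u,v) scales areas by 2.
u-values: 0, 8, 2; range = 8 − 0 = 8.
v-values: 12, 2, -2; range = 12 − (-2) = 14.
Area = (8 × 14) / 2 = 56.

56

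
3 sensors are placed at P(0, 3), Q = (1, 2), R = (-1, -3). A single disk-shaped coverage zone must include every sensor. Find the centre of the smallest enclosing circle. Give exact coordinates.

(-0.5, 0)

Side lengths²: PQ² = 2, PR² = 37, QR² = 29.
Since PR² = 37 ≥ 29 + 2 = 31, the angle opposite PR is not acute, so the smallest enclosing circle has PR as diameter.
Centre = midpoint of PR = (-0.5, 0), r² = 37/4 = 9.25.
Centre = (-0.5, 0).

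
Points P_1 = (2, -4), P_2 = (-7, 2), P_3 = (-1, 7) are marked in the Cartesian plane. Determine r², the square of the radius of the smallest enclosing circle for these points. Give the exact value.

Side lengths²: P_1P_2² = 117, P_1P_3² = 130, P_2P_3² = 61.
Since P_1P_3² = 130 < 117 + 61 = 178, the triangle is acute, so the smallest enclosing circle is the circumcircle.
Circumcentre = (-61/54, 19/18), r² = 51545/1458.

51545/1458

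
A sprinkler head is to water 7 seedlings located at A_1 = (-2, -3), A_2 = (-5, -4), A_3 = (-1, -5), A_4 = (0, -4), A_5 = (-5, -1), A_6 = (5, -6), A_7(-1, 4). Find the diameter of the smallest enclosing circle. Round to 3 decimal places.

12.088

A smallest enclosing disk is always determined by at most three of the input points on its boundary.
The minimum enclosing circle is determined by three boundary points: A_2, A_6, A_7.
Their circumcentre is (7/11, -20/11) with r² = 4420/121.
The farthest remaining point A_5 is at distance² 3925/121 ≤ 4420/121.
Diameter = 2r = 2√(4420/121) ≈ 12.088.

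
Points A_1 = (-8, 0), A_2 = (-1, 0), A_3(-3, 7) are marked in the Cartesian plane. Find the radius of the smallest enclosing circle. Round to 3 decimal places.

4.473

Side lengths²: A_1A_2² = 49, A_1A_3² = 74, A_2A_3² = 53.
Since A_1A_3² = 74 < 53 + 49 = 102, the triangle is acute, so the smallest enclosing circle is the circumcircle.
Circumcentre = (-4.5, 39/14), r² = 1961/98.
r = √(1961/98) ≈ 4.473.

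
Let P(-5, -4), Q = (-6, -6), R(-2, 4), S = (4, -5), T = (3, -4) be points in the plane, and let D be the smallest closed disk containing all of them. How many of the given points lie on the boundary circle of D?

By Welzl's lemma the MEC is supported by two points (diametrically opposite) or three points (on a circumcircle).
The minimum enclosing circle is determined by three boundary points: Q, R, S.
Their circumcentre is (-1.34375, -2.0625) with r² = 37.1845703125.
The farthest remaining point T is at distance² 22.6220703125 ≤ 37.1845703125.
The points at distance exactly r from the centre are Q, R, S — 3 points.

3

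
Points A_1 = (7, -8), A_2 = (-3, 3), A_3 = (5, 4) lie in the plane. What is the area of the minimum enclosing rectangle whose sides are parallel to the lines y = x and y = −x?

105

In coordinates u = x + y, v = x − y the rectangle is axis-aligned; the map (x,y)→(u,v) scales areas by 2.
u-values: -1, 0, 9; range = 9 − (-1) = 10.
v-values: 15, -6, 1; range = 15 − (-6) = 21.
Area = (10 × 21) / 2 = 105.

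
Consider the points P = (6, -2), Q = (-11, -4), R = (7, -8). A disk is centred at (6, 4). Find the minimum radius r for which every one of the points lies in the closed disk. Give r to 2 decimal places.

The required radius is the distance from (6, 4) to the farthest point.
Squared distances: 36, 353, 145.
Maximum is 353, attained at Q.
r = √353 ≈ 18.79.

18.79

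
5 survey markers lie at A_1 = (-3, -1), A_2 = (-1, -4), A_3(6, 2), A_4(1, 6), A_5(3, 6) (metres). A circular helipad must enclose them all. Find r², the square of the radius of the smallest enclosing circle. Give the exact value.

A smallest enclosing disk is always determined by at most three of the input points on its boundary.
The farthest pair is A_2–A_5 with squared distance 116. The circle on this segment as diameter has centre (1, 1) and r² = 116/4 = 29.
Check A_1: distance² to centre = 20 ≤ 29, so it lies inside.
All remaining points lie in this disk, and no smaller disk contains both endpoints, so this is the minimum enclosing circle.

29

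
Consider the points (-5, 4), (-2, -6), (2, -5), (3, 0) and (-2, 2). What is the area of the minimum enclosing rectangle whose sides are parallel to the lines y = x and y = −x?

88

In coordinates u = x + y, v = x − y the rectangle is axis-aligned; the map (x,y)→(u,v) scales areas by 2.
u-values: -1, -8, -3, 3, 0; range = 3 − (-8) = 11.
v-values: -9, 4, 7, 3, -4; range = 7 − (-9) = 16.
Area = (11 × 16) / 2 = 88.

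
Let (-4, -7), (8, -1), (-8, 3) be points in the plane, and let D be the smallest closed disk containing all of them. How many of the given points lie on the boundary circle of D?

Call the three points A, B, C in the order given.
Side lengths²: AB² = 180, AC² = 116, BC² = 272.
Since BC² = 272 < 180 + 116 = 296, the triangle is acute, so the smallest enclosing circle is the circumcircle.
Circumcentre = (-1/6, 1/3), r² = 2465/36.
The points at distance exactly r from the centre are (-4, -7), (8, -1), (-8, 3) — 3 points.

3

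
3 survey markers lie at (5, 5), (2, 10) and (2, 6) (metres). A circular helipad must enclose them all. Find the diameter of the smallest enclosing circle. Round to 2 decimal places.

Call the three points A, B, C in the order given.
Side lengths²: AB² = 34, AC² = 10, BC² = 16.
Since AB² = 34 ≥ 16 + 10 = 26, the angle opposite AB is not acute, so the smallest enclosing circle has AB as diameter.
Centre = midpoint of AB = (3.5, 7.5), r² = 34/4 = 8.5.
Diameter = 2r = 2√(8.5) ≈ 5.83.

5.83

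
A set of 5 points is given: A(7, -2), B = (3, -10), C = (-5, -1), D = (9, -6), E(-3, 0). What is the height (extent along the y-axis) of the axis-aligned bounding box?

max y = 0, min y = -10, so height = 10.

10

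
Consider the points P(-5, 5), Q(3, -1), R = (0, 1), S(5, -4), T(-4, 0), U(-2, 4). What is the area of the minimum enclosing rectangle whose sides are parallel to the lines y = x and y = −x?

57

In coordinates u = x + y, v = x − y the rectangle is axis-aligned; the map (x,y)→(u,v) scales areas by 2.
u-values: 0, 2, 1, 1, -4, 2; range = 2 − (-4) = 6.
v-values: -10, 4, -1, 9, -4, -6; range = 9 − (-10) = 19.
Area = (6 × 19) / 2 = 57.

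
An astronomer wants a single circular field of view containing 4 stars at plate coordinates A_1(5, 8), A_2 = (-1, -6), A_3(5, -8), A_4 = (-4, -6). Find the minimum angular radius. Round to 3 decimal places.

8.525

By Welzl's lemma the MEC is supported by two points (diametrically opposite) or three points (on a circumcircle).
The minimum enclosing circle is determined by three boundary points: A_1, A_3, A_4.
Their circumcentre is (37/18, 0) with r² = 23545/324.
The farthest remaining point A_2 is at distance² 14689/324 ≤ 23545/324.
r = √(23545/324) ≈ 8.525.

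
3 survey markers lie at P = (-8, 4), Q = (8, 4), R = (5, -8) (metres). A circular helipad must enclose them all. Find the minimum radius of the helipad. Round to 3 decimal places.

9.118

Side lengths²: PQ² = 256, PR² = 313, QR² = 153.
Since PR² = 313 < 256 + 153 = 409, the triangle is acute, so the smallest enclosing circle is the circumcircle.
Circumcentre = (0, -0.375), r² = 83.140625.
r = √(83.140625) ≈ 9.118.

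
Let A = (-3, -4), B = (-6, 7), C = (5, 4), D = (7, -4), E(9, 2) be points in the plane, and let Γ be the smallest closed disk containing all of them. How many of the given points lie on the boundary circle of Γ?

A smallest enclosing disk is always determined by at most three of the input points on its boundary.
The farthest pair is B–D with squared distance 290. The circle on this segment as diameter has centre (0.5, 1.5) and r² = 290/4 = 72.5.
Check A: distance² to centre = 42.5 ≤ 72.5, so it lies inside.
All remaining points lie in this disk, and no smaller disk contains both endpoints, so this is the minimum enclosing circle.
The points at distance exactly r from the centre are B, D, E — 3 points.

3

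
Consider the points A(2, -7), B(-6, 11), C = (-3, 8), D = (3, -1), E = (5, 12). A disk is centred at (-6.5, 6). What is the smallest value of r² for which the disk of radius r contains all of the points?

241.25

The required radius is the distance from (-6.5, 6) to the farthest point.
Squared distances: 241.25, 25.25, 16.25, 139.25, 168.25.
Maximum is 241.25, attained at A.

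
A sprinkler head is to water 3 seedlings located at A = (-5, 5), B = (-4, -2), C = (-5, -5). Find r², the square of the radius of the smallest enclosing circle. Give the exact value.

25

Side lengths²: AB² = 50, AC² = 100, BC² = 10.
Since AC² = 100 ≥ 50 + 10 = 60, the angle opposite AC is not acute, so the smallest enclosing circle has AC as diameter.
Centre = midpoint of AC = (-5, 0), r² = 100/4 = 25.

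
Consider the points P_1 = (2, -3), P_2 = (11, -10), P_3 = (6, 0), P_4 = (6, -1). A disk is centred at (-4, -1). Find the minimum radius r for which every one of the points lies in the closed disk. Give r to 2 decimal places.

17.49

The required radius is the distance from (-4, -1) to the farthest point.
Squared distances: 40, 306, 101, 100.
Maximum is 306, attained at P_2.
r = √306 ≈ 17.49.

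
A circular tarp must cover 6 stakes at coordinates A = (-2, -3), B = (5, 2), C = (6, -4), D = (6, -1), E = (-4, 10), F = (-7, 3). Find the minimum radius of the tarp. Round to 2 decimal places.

The farthest pair is C–E with squared distance 296. The circle on this segment as diameter has centre (1, 3) and r² = 296/4 = 74.
Check A: distance² to centre = 45 ≤ 74, so it lies inside.
All remaining points lie in this disk, and no smaller disk contains both endpoints, so this is the minimum enclosing circle.
r = √74 ≈ 8.60.

8.60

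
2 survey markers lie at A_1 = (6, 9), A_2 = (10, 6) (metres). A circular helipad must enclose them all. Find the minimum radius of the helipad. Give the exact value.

The smallest circle enclosing two points has them as diameter endpoints.
Centre = midpoint = (8, 7.5); r² = |A_1A_2|²/4 = 25/4 = 6.25.
r = √(6.25) = 2.5.

2.5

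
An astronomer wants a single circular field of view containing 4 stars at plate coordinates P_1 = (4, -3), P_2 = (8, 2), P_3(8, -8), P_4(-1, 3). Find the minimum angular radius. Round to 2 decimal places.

7.11

By Welzl's lemma the MEC is supported by two points (diametrically opposite) or three points (on a circumcircle).
The farthest pair is P_3–P_4 with squared distance 202. The circle on this segment as diameter has centre (3.5, -2.5) and r² = 202/4 = 50.5.
Check P_1: distance² to centre = 0.5 ≤ 50.5, so it lies inside.
All remaining points lie in this disk, and no smaller disk contains both endpoints, so this is the minimum enclosing circle.
r = √(50.5) ≈ 7.11.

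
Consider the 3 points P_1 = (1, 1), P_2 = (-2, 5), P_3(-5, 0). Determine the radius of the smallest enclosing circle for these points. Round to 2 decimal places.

3.28

Side lengths²: P_1P_2² = 25, P_1P_3² = 37, P_2P_3² = 34.
Since P_1P_3² = 37 < 34 + 25 = 59, the triangle is acute, so the smallest enclosing circle is the circumcircle.
Circumcentre = (-119/54, 31/18), r² = 15725/1458.
r = √(15725/1458) ≈ 3.28.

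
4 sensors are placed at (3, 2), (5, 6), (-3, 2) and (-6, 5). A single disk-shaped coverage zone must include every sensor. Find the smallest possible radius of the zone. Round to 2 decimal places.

5.52

A smallest enclosing disk is always determined by at most three of the input points on its boundary.
The farthest pair is (5, 6)–(-6, 5) with squared distance 122. The circle on this segment as diameter has centre (-0.5, 5.5) and r² = 122/4 = 30.5.
Check (3, 2): distance² to centre = 24.5 ≤ 30.5, so it lies inside.
All remaining points lie in this disk, and no smaller disk contains both endpoints, so this is the minimum enclosing circle.
r = √(30.5) ≈ 5.52.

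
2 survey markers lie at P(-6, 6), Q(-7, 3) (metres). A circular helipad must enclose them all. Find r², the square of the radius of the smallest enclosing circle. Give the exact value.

2.5

The smallest circle enclosing two points has them as diameter endpoints.
Centre = midpoint = (-6.5, 4.5); r² = |PQ|²/4 = 10/4 = 2.5.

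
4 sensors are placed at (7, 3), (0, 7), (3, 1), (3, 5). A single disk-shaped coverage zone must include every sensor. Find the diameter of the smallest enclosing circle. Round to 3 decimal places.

The minimum enclosing circle of a finite set is fixed by two of the points (as a diameter) or three (as a circumcircle).
The farthest pair is (7, 3)–(0, 7) with squared distance 65. The circle on this segment as diameter has centre (3.5, 5) and r² = 65/4 = 16.25.
Check (3, 1): distance² to centre = 16.25 ≤ 16.25, so it lies inside.
All remaining points lie in this disk, and no smaller disk contains both endpoints, so this is the minimum enclosing circle.
Diameter = 2r = 2√(16.25) ≈ 8.062.

8.062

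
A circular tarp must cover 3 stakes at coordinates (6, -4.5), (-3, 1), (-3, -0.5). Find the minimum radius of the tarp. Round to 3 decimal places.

5.274

Call the three points A, B, C in the order given.
Side lengths²: AB² = 111.25, AC² = 97, BC² = 2.25.
Since AB² = 111.25 ≥ 97 + 2.25 = 99.25, the angle opposite AB is not acute, so the smallest enclosing circle has AB as diameter.
Centre = midpoint of AB = (1.5, -1.75), r² = 111.25/4 = 27.8125.
r = √(27.8125) ≈ 5.274.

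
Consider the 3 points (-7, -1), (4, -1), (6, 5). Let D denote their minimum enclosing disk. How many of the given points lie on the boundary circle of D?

Call the three points A, B, C in the order given.
Side lengths²: AB² = 121, AC² = 205, BC² = 40.
Since AC² = 205 ≥ 121 + 40 = 161, the angle opposite AC is not acute, so the smallest enclosing circle has AC as diameter.
Centre = midpoint of AC = (-0.5, 2), r² = 205/4 = 51.25.
The points at distance exactly r from the centre are (-7, -1), (6, 5) — 2 points.

2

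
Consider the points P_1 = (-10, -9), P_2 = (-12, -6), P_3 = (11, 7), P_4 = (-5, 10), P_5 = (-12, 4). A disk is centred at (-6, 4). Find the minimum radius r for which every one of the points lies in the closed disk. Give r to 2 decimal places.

17.26

The required radius is the distance from (-6, 4) to the farthest point.
Squared distances: 185, 136, 298, 37, 36.
Maximum is 298, attained at P_3.
r = √298 ≈ 17.26.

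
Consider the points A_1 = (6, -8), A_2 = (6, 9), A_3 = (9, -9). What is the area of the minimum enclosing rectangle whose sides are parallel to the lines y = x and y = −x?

In coordinates u = x + y, v = x − y the rectangle is axis-aligned; the map (x,y)→(u,v) scales areas by 2.
u-values: -2, 15, 0; range = 15 − (-2) = 17.
v-values: 14, -3, 18; range = 18 − (-3) = 21.
Area = (17 × 21) / 2 = 178.5.

178.5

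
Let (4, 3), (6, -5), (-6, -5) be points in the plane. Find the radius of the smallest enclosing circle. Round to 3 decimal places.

Call the three points A, B, C in the order given.
Side lengths²: AB² = 68, AC² = 164, BC² = 144.
Since AC² = 164 < 144 + 68 = 212, the triangle is acute, so the smallest enclosing circle is the circumcircle.
Circumcentre = (0, -2.25), r² = 43.5625.
r = √(43.5625) ≈ 6.600.

6.600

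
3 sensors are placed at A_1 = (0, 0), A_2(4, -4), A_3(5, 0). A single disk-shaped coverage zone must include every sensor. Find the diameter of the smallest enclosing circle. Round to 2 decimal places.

5.83

Side lengths²: A_1A_2² = 32, A_1A_3² = 25, A_2A_3² = 17.
Since A_1A_2² = 32 < 25 + 17 = 42, the triangle is acute, so the smallest enclosing circle is the circumcircle.
Circumcentre = (2.5, -1.5), r² = 8.5.
Diameter = 2r = 2√(8.5) ≈ 5.83.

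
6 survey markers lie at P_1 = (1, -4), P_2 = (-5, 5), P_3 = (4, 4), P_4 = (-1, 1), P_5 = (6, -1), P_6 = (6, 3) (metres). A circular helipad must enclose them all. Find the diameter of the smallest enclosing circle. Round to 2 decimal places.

A smallest enclosing disk is always determined by at most three of the input points on its boundary.
The farthest pair is P_2–P_5 with squared distance 157. The circle on this segment as diameter has centre (0.5, 2) and r² = 157/4 = 39.25.
Check P_1: distance² to centre = 36.25 ≤ 39.25, so it lies inside.
All remaining points lie in this disk, and no smaller disk contains both endpoints, so this is the minimum enclosing circle.
Diameter = 2r = 2√(39.25) ≈ 12.53.

12.53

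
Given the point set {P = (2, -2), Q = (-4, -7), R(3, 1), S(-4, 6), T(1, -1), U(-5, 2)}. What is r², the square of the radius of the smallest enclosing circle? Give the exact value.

The minimum enclosing circle of a finite set is fixed by two of the points (as a diameter) or three (as a circumcircle).
The minimum enclosing circle is determined by three boundary points: Q, R, S.
Their circumcentre is (-47/14, -0.5) with r² = 4181/98.
The farthest remaining point P is at distance² 3033/98 ≤ 4181/98.

4181/98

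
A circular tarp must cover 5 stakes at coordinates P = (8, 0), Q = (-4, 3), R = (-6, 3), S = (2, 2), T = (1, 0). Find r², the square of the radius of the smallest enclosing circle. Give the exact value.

By Welzl's lemma the MEC is supported by two points (diametrically opposite) or three points (on a circumcircle).
The farthest pair is P–R with squared distance 205. The circle on this segment as diameter has centre (1, 1.5) and r² = 205/4 = 51.25.
Check Q: distance² to centre = 27.25 ≤ 51.25, so it lies inside.
All remaining points lie in this disk, and no smaller disk contains both endpoints, so this is the minimum enclosing circle.

51.25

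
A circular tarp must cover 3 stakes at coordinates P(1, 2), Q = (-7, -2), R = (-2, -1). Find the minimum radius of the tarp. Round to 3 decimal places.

Side lengths²: PQ² = 80, PR² = 18, QR² = 26.
Since PQ² = 80 ≥ 26 + 18 = 44, the angle opposite PQ is not acute, so the smallest enclosing circle has PQ as diameter.
Centre = midpoint of PQ = (-3, 0), r² = 80/4 = 20.
r = √20 ≈ 4.472.

4.472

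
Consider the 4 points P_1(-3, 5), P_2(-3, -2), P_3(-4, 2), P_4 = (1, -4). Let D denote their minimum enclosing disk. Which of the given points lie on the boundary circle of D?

P_1, P_4

The minimum enclosing circle of a finite set is fixed by two of the points (as a diameter) or three (as a circumcircle).
The farthest pair is P_1–P_4 with squared distance 97. The circle on this segment as diameter has centre (-1, 0.5) and r² = 97/4 = 24.25.
Check P_2: distance² to centre = 10.25 ≤ 24.25, so it lies inside.
All remaining points lie in this disk, and no smaller disk contains both endpoints, so this is the minimum enclosing circle.
The points at distance exactly r from the centre are P_1, P_4 — 2 points.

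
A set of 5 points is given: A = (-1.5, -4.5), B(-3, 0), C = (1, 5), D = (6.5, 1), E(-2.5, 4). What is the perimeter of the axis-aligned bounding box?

38

Width = max x − min x = 6.5 − (-3) = 9.5.
Height = max y − min y = 5 − (-4.5) = 9.5.
Perimeter = 2(9.5 + 9.5) = 38.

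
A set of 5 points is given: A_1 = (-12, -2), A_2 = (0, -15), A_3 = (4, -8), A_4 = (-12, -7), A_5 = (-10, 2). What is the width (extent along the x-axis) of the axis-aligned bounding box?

16

max x = 4, min x = -12, so width = 16.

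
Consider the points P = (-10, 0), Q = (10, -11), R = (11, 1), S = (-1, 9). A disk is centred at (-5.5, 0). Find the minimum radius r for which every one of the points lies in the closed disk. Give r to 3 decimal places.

19.007

The required radius is the distance from (-5.5, 0) to the farthest point.
Squared distances: 20.25, 361.25, 273.25, 101.25.
Maximum is 361.25, attained at Q.
r = √(361.25) ≈ 19.007.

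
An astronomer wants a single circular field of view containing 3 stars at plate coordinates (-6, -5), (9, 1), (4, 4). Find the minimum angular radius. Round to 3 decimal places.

Call the three points A, B, C in the order given.
Side lengths²: AB² = 261, AC² = 181, BC² = 34.
Since AB² = 261 ≥ 181 + 34 = 215, the angle opposite AB is not acute, so the smallest enclosing circle has AB as diameter.
Centre = midpoint of AB = (1.5, -2), r² = 261/4 = 65.25.
r = √(65.25) ≈ 8.078.

8.078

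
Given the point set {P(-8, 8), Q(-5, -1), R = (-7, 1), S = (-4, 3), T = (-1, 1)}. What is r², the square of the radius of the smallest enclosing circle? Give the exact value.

By Welzl's lemma the MEC is supported by two points (diametrically opposite) or three points (on a circumcircle).
The minimum enclosing circle is determined by three boundary points: P, Q, T.
Their circumcentre is (-5, 4) with r² = 25.
The farthest remaining point R is at distance² 13 ≤ 25.

25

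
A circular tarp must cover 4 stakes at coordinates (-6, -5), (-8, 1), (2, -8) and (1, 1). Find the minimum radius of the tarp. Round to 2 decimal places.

A smallest enclosing disk is always determined by at most three of the input points on its boundary.
The farthest pair is (-8, 1)–(2, -8) with squared distance 181. The circle on this segment as diameter has centre (-3, -3.5) and r² = 181/4 = 45.25.
Check (-6, -5): distance² to centre = 11.25 ≤ 45.25, so it lies inside.
All remaining points lie in this disk, and no smaller disk contains both endpoints, so this is the minimum enclosing circle.
r = √(45.25) ≈ 6.73.

6.73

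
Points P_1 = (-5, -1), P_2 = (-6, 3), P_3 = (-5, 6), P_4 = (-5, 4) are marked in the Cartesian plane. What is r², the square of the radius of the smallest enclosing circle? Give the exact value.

12.25

By Welzl's lemma the MEC is supported by two points (diametrically opposite) or three points (on a circumcircle).
The farthest pair is P_1–P_3 with squared distance 49. The circle on this segment as diameter has centre (-5, 2.5) and r² = 49/4 = 12.25.
Check P_2: distance² to centre = 1.25 ≤ 12.25, so it lies inside.
All remaining points lie in this disk, and no smaller disk contains both endpoints, so this is the minimum enclosing circle.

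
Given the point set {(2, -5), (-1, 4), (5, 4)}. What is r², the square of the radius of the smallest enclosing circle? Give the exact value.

Call the three points A, B, C in the order given.
Side lengths²: AB² = 90, AC² = 90, BC² = 36.
Since AC² = 90 < 90 + 36 = 126, the triangle is acute, so the smallest enclosing circle is the circumcircle.
Circumcentre = (2, 0), r² = 25.

25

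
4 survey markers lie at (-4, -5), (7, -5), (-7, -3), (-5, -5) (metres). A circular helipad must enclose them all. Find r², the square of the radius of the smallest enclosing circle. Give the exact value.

50

By Welzl's lemma the MEC is supported by two points (diametrically opposite) or three points (on a circumcircle).
The farthest pair is (7, -5)–(-7, -3) with squared distance 200. The circle on this segment as diameter has centre (0, -4) and r² = 200/4 = 50.
Check (-4, -5): distance² to centre = 17 ≤ 50, so it lies inside.
All remaining points lie in this disk, and no smaller disk contains both endpoints, so this is the minimum enclosing circle.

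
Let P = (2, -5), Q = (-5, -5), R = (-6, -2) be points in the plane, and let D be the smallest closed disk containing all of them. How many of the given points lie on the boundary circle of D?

2

Side lengths²: PQ² = 49, PR² = 73, QR² = 10.
Since PR² = 73 ≥ 49 + 10 = 59, the angle opposite PR is not acute, so the smallest enclosing circle has PR as diameter.
Centre = midpoint of PR = (-2, -3.5), r² = 73/4 = 18.25.
The points at distance exactly r from the centre are P, R — 2 points.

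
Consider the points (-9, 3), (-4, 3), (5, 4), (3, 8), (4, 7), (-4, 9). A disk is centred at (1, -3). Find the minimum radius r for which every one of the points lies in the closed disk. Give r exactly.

The required radius is the distance from (1, -3) to the farthest point.
Squared distances: 136, 61, 65, 125, 109, 169.
Maximum is 169, attained at (-4, 9).
r = √169 = 13.

13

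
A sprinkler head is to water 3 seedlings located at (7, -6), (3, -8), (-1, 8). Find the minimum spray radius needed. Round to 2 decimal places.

8.26

Call the three points A, B, C in the order given.
Side lengths²: AB² = 20, AC² = 260, BC² = 272.
Since BC² = 272 < 260 + 20 = 280, the triangle is acute, so the smallest enclosing circle is the circumcircle.
Circumcentre = (13/9, 1/9), r² = 5525/81.
r = √(5525/81) ≈ 8.26.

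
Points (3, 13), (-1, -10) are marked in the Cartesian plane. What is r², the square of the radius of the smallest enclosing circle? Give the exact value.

The smallest circle enclosing two points has them as diameter endpoints.
Centre = midpoint = (1, 1.5); r² = |(3, 13)−(-1, -10)|²/4 = 545/4 = 136.25.

136.25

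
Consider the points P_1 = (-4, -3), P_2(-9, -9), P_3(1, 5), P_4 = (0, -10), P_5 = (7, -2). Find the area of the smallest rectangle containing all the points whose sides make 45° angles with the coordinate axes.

168

In coordinates u = x + y, v = x − y the rectangle is axis-aligned; the map (x,y)→(u,v) scales areas by 2.
u-values: -7, -18, 6, -10, 5; range = 6 − (-18) = 24.
v-values: -1, 0, -4, 10, 9; range = 10 − (-4) = 14.
Area = (24 × 14) / 2 = 168.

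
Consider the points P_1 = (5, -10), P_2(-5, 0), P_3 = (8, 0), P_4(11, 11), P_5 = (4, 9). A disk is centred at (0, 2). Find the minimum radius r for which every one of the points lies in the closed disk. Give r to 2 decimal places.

The required radius is the distance from (0, 2) to the farthest point.
Squared distances: 169, 29, 68, 202, 65.
Maximum is 202, attained at P_4.
r = √202 ≈ 14.21.

14.21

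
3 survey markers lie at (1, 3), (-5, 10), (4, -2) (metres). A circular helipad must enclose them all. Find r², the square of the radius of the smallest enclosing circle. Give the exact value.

Call the three points A, B, C in the order given.
Side lengths²: AB² = 85, AC² = 34, BC² = 225.
Since BC² = 225 ≥ 85 + 34 = 119, the angle opposite BC is not acute, so the smallest enclosing circle has BC as diameter.
Centre = midpoint of BC = (-0.5, 4), r² = 225/4 = 56.25.

56.25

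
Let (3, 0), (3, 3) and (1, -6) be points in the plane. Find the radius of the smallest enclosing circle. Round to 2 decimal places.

4.61

Call the three points A, B, C in the order given.
Side lengths²: AB² = 9, AC² = 40, BC² = 85.
Since BC² = 85 ≥ 40 + 9 = 49, the angle opposite BC is not acute, so the smallest enclosing circle has BC as diameter.
Centre = midpoint of BC = (2, -1.5), r² = 85/4 = 21.25.
r = √(21.25) ≈ 4.61.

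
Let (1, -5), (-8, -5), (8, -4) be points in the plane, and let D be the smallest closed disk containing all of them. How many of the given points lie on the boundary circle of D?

2

Call the three points A, B, C in the order given.
Side lengths²: AB² = 81, AC² = 50, BC² = 257.
Since BC² = 257 ≥ 81 + 50 = 131, the angle opposite BC is not acute, so the smallest enclosing circle has BC as diameter.
Centre = midpoint of BC = (0, -4.5), r² = 257/4 = 64.25.
The points at distance exactly r from the centre are (-8, -5), (8, -4) — 2 points.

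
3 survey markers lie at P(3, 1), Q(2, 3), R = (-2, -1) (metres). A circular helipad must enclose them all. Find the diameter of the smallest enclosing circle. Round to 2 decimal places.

Side lengths²: PQ² = 5, PR² = 29, QR² = 32.
Since QR² = 32 < 29 + 5 = 34, the triangle is acute, so the smallest enclosing circle is the circumcircle.
Circumcentre = (1/6, 5/6), r² = 145/18.
Diameter = 2r = 2√(145/18) ≈ 5.68.

5.68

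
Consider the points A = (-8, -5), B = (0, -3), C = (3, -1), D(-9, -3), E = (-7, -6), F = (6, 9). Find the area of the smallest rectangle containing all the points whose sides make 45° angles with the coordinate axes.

140

In coordinates u = x + y, v = x − y the rectangle is axis-aligned; the map (x,y)→(u,v) scales areas by 2.
u-values: -13, -3, 2, -12, -13, 15; range = 15 − (-13) = 28.
v-values: -3, 3, 4, -6, -1, -3; range = 4 − (-6) = 10.
Area = (28 × 10) / 2 = 140.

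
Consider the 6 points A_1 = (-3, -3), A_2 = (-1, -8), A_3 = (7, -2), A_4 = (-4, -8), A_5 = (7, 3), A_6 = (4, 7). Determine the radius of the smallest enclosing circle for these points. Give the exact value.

The farthest pair is A_4–A_6 with squared distance 289. The circle on this segment as diameter has centre (0, -0.5) and r² = 289/4 = 72.25.
Check A_1: distance² to centre = 15.25 ≤ 72.25, so it lies inside.
All remaining points lie in this disk, and no smaller disk contains both endpoints, so this is the minimum enclosing circle.
r = √(72.25) = 8.5.

8.5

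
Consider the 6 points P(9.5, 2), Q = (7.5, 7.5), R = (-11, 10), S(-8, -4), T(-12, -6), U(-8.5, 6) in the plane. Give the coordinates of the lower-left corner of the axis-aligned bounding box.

(-12, -6)

x-range [-12, 9.5], y-range [-6, 10].
The lower-left corner is (-12, -6).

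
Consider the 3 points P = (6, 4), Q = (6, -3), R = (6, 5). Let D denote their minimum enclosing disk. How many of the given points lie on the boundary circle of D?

Side lengths²: PQ² = 49, PR² = 1, QR² = 64.
Since QR² = 64 ≥ 49 + 1 = 50, the angle opposite QR is not acute, so the smallest enclosing circle has QR as diameter.
Centre = midpoint of QR = (6, 1), r² = 64/4 = 16.
The points at distance exactly r from the centre are Q, R — 2 points.

2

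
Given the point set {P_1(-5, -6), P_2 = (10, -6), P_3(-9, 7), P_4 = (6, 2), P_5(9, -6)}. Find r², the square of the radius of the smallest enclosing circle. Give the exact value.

132.5

By Welzl's lemma the MEC is supported by two points (diametrically opposite) or three points (on a circumcircle).
The farthest pair is P_2–P_3 with squared distance 530. The circle on this segment as diameter has centre (0.5, 0.5) and r² = 530/4 = 132.5.
Check P_1: distance² to centre = 72.5 ≤ 132.5, so it lies inside.
All remaining points lie in this disk, and no smaller disk contains both endpoints, so this is the minimum enclosing circle.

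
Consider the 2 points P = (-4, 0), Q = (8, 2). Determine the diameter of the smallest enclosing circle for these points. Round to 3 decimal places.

12.166

The smallest circle enclosing two points has them as diameter endpoints.
Centre = midpoint = (2, 1); r² = |PQ|²/4 = 148/4 = 37.
Diameter = 2r = 2√37 ≈ 12.166.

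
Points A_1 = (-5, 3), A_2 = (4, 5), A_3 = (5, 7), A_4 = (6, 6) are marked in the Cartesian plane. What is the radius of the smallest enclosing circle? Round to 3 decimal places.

The farthest pair is A_1–A_4 with squared distance 130. The circle on this segment as diameter has centre (0.5, 4.5) and r² = 130/4 = 32.5.
Check A_2: distance² to centre = 12.5 ≤ 32.5, so it lies inside.
All remaining points lie in this disk, and no smaller disk contains both endpoints, so this is the minimum enclosing circle.
r = √(32.5) ≈ 5.701.

5.701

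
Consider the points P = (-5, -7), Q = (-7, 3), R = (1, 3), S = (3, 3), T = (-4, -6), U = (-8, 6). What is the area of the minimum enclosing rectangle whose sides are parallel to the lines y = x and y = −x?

144

In coordinates u = x + y, v = x − y the rectangle is axis-aligned; the map (x,y)→(u,v) scales areas by 2.
u-values: -12, -4, 4, 6, -10, -2; range = 6 − (-12) = 18.
v-values: 2, -10, -2, 0, 2, -14; range = 2 − (-14) = 16.
Area = (18 × 16) / 2 = 144.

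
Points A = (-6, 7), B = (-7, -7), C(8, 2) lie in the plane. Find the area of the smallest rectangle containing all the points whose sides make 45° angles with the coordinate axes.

228

In coordinates u = x + y, v = x − y the rectangle is axis-aligned; the map (x,y)→(u,v) scales areas by 2.
u-values: 1, -14, 10; range = 10 − (-14) = 24.
v-values: -13, 0, 6; range = 6 − (-13) = 19.
Area = (24 × 19) / 2 = 228.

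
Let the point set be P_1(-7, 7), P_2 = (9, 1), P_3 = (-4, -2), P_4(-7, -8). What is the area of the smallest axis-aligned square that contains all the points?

256

The bounding box has width 16 and height 15.
An axis-aligned square enclosing the set must have side ≥ max(width, height).
So the minimum side is max(16, 15) = 16.
Area = 16² = 256.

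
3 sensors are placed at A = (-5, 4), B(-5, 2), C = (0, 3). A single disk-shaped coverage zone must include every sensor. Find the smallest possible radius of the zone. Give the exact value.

2.6

Side lengths²: AB² = 4, AC² = 26, BC² = 26.
Since BC² = 26 < 26 + 4 = 30, the triangle is acute, so the smallest enclosing circle is the circumcircle.
Circumcentre = (-2.6, 3), r² = 6.76.
r = √(6.76) = 2.6.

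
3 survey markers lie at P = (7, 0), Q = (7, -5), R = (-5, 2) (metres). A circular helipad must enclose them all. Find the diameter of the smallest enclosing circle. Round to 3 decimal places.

Side lengths²: PQ² = 25, PR² = 148, QR² = 193.
Since QR² = 193 ≥ 148 + 25 = 173, the angle opposite QR is not acute, so the smallest enclosing circle has QR as diameter.
Centre = midpoint of QR = (1, -1.5), r² = 193/4 = 48.25.
Diameter = 2r = 2√(48.25) ≈ 13.892.

13.892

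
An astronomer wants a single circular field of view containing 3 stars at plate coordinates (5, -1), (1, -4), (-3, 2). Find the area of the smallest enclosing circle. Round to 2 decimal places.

57.51

Call the three points A, B, C in the order given.
Side lengths²: AB² = 25, AC² = 73, BC² = 52.
Since AC² = 73 < 52 + 25 = 77, the triangle is acute, so the smallest enclosing circle is the circumcircle.
Circumcentre = (11/12, 5/18), r² = 23725/1296.
Area = π·r² = π·23725/1296 ≈ 57.51.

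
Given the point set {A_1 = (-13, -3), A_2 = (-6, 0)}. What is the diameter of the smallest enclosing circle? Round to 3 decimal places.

The smallest circle enclosing two points has them as diameter endpoints.
Centre = midpoint = (-9.5, -1.5); r² = |A_1A_2|²/4 = 58/4 = 14.5.
Diameter = 2r = 2√(14.5) ≈ 7.616.

7.616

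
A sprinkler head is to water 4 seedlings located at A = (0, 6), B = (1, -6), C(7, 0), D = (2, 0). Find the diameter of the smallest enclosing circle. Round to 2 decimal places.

12.08

The minimum enclosing circle of a finite set is fixed by two of the points (as a diameter) or three (as a circumcircle).
The minimum enclosing circle is determined by three boundary points: A, B, C.
Their circumcentre is (25/26, 1/26) with r² = 12325/338.
The farthest remaining point D is at distance² 365/338 ≤ 12325/338.
Diameter = 2r = 2√(12325/338) ≈ 12.08.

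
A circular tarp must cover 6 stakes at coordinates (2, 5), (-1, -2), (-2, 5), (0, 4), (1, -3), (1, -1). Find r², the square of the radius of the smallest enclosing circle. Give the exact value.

18.53515625

By Welzl's lemma the MEC is supported by two points (diametrically opposite) or three points (on a circumcircle).
The minimum enclosing circle is determined by three boundary points: (2, 5), (-2, 5), (1, -3).
Their circumcentre is (0, 1.1875) with r² = 18.53515625.
The farthest remaining point (-1, -2) is at distance² 11.16015625 ≤ 18.53515625.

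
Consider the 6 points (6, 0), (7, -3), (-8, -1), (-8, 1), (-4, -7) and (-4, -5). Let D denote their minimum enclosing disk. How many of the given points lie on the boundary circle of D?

A smallest enclosing disk is always determined by at most three of the input points on its boundary.
The farthest pair is (7, -3)–(-8, 1) with squared distance 241. The circle on this segment as diameter has centre (-0.5, -1) and r² = 241/4 = 60.25.
Check (6, 0): distance² to centre = 43.25 ≤ 60.25, so it lies inside.
All remaining points lie in this disk, and no smaller disk contains both endpoints, so this is the minimum enclosing circle.
The points at distance exactly r from the centre are (7, -3), (-8, 1) — 2 points.

2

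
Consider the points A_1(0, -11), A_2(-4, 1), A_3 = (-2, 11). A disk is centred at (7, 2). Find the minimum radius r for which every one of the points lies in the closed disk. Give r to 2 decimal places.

14.76

The required radius is the distance from (7, 2) to the farthest point.
Squared distances: 218, 122, 162.
Maximum is 218, attained at A_1.
r = √218 ≈ 14.76.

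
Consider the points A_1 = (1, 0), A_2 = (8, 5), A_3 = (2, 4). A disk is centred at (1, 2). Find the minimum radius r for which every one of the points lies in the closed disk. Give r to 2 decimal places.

7.62

The required radius is the distance from (1, 2) to the farthest point.
Squared distances: 4, 58, 5.
Maximum is 58, attained at A_2.
r = √58 ≈ 7.62.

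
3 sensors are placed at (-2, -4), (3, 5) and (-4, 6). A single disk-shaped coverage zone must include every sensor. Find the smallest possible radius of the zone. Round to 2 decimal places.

5.46

Call the three points A, B, C in the order given.
Side lengths²: AB² = 106, AC² = 104, BC² = 50.
Since AB² = 106 < 104 + 50 = 154, the triangle is acute, so the smallest enclosing circle is the circumcircle.
Circumcentre = (-37/34, 47/34), r² = 17225/578.
r = √(17225/578) ≈ 5.46.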